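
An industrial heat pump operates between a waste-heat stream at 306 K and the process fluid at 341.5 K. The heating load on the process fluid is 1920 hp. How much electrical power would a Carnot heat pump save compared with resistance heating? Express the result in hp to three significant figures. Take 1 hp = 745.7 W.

The reservoir spacing is ΔT = 341.5 − 306 = 35.50 K.
COP_Carnot = T_H/ΔT = 341.50/35.50 = 9.620.
Resistance heating needs Ẇ_res = Q̇_H = 1920 hp; the reversible heat pump needs only Ẇ_hp = Q̇_H/COP = 199.6 hp.
Saving = 1920 − 199.6 = 1720 hp.

1720 hp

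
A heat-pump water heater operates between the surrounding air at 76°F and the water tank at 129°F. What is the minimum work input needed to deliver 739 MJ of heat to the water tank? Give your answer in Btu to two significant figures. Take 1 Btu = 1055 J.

In absolute terms T_C = 297.59 K and T_H = 327.04 K, so ΔT = 29.44 K.
The reversible limit is COP_HP = T_H/ΔT = 11.11, so W_min = Q_H/COP = Q_H·ΔT/T_H.
W_min = 739.0 × 29.44/327.04 = 66.53 MJ = 63070 Btu.

63000 Btu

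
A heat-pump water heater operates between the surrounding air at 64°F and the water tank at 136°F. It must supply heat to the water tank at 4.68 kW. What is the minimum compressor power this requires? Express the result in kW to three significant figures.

In absolute terms T_C = 290.93 K and T_H = 330.93 K, so ΔT = 40.00 K.
COP_Carnot = T_H/ΔT = 330.93/40.00 = 8.273.
Ẇ_min = Q̇/COP_Carnot = 4.680/8.273 = 0.5657 kW.

0.566 kW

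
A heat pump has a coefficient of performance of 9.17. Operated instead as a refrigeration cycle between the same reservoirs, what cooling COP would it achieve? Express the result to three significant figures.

Since Q_H = Q_C + W for any cycle, COP_R = Q_C/W = Q_H/W − 1.
COP_R = 9.17 − 1 = 8.17.

8.17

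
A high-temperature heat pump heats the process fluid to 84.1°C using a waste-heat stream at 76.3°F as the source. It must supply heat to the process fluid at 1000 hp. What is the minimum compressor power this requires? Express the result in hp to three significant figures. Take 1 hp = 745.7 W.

In absolute terms T_C = 297.76 K and T_H = 357.25 K, so ΔT = 59.49 K.
COP_Carnot = T_H/ΔT = 357.25/59.49 = 6.005.
Ẇ_min = Q̇/COP_Carnot = 1000/6.005 = 166.5 hp.

167 hp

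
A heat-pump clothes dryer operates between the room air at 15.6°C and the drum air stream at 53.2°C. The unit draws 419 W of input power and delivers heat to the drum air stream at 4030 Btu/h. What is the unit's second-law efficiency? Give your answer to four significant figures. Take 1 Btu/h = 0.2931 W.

0.3248

Converting, Q̇_H = 4030 Btu/h = 1181 W, so COP_actual = Q̇_H/Ẇ = 1181/419.0 = 2.819.
In absolute terms T_C = 288.75 K and T_H = 326.35 K, so ΔT = 37.60 K.
COP_Carnot = T_H/ΔT = 326.35/37.60 = 8.680.
η_II = COP_actual/COP_Carnot = 2.819/8.680 = 0.3248.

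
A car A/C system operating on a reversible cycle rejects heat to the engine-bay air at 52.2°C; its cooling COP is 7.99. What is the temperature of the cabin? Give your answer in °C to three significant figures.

16.0 °C

For a Carnot refrigerator COP_R = T_C/(T_H − T_C), so T_C = COP·T_H/(1 + COP).
With T_H = 325.35 K, T_C = 7.99 × 325.35/8.990 = 289.16 K.
Converting, 289.16 K = 16.01°C.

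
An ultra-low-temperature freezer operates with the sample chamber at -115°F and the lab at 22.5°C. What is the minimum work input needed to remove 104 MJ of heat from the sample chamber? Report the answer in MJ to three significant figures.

In absolute terms T_C = 191.48 K and T_H = 295.65 K, so ΔT = 104.2 K.
The reversible limit is COP_R = T_C/ΔT = 1.838, so W_min = Q_C/COP = Q_C·ΔT/T_C.
W_min = 104.0 × 104.2/191.48 = 56.58 MJ.

56.6 MJ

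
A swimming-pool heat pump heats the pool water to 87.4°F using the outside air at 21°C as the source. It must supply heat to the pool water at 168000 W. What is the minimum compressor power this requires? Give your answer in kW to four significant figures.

In absolute terms T_C = 294.15 K and T_H = 303.93 K, so ΔT = 9.778 K.
COP_Carnot = T_H/ΔT = 303.93/9.778 = 31.08.
Ẇ_min = Q̇/COP_Carnot = 168000/31.08 = 5405 W = 5.405 kW.

5.405 kW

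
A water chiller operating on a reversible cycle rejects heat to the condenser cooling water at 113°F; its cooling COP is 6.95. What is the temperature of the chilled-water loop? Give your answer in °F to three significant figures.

41.0 °F

For a Carnot refrigerator COP_R = T_C/(T_H − T_C), so T_C = COP·T_H/(1 + COP).
With T_H = 318.15 K, T_C = 6.95 × 318.15/7.950 = 278.13 K.
Converting, 278.13 K = 40.97°F.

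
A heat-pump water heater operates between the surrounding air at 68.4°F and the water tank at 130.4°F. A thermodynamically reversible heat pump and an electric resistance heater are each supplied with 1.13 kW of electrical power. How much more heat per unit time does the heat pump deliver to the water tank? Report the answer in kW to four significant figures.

9.625 kW

In absolute terms T_C = 293.37 K and T_H = 327.82 K, so ΔT = 34.44 K.
COP_Carnot = T_H/ΔT = 327.82/34.44 = 9.517.
The heat pump delivers Q̇_H = COP × Ẇ = 10.75 kW; the resistance heater delivers Ẇ = 1.130 kW.
Extra = (COP − 1)·Ẇ = 9.625 kW.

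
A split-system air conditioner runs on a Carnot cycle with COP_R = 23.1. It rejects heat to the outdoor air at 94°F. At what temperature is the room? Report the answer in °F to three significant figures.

71.0 °F

For a Carnot refrigerator COP_R = T_C/(T_H − T_C), so T_C = COP·T_H/(1 + COP).
With T_H = 307.59 K, T_C = 23.1 × 307.59/24.10 = 294.83 K.
Converting, 294.83 K = 71.03°F.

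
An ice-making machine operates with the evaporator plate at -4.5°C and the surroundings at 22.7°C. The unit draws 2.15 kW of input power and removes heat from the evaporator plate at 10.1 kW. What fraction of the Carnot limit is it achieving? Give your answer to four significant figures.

0.4756

COP_actual = Q̇_C/Ẇ = 10.10/2.150 = 4.698.
In absolute terms T_C = 268.65 K and T_H = 295.85 K, so ΔT = 27.20 K.
COP_Carnot = T_C/ΔT = 268.65/27.20 = 9.877.
η_II = COP_actual/COP_Carnot = 4.698/9.877 = 0.4756.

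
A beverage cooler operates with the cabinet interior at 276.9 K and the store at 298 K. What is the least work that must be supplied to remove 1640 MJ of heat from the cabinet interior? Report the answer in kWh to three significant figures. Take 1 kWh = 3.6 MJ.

34.7 kWh

The reservoir spacing is ΔT = 298 − 276.9 = 21.10 K.
The reversible limit is COP_R = T_C/ΔT = 13.12, so W_min = Q_C/COP = Q_C·ΔT/T_C.
W_min = 1640 × 21.10/276.90 = 125.0 MJ = 34.71 kWh.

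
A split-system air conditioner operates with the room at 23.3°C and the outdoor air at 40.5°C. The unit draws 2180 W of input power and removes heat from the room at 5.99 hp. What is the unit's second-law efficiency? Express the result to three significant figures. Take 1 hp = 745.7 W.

0.119

Converting, Q̇_C = 5.990 hp = 4467 W, so COP_actual = Q̇_C/Ẇ = 4467/2180 = 2.049.
In absolute terms T_C = 296.45 K and T_H = 313.65 K, so ΔT = 17.20 K.
COP_Carnot = T_C/ΔT = 296.45/17.20 = 17.24.
η_II = COP_actual/COP_Carnot = 2.049/17.24 = 0.1189.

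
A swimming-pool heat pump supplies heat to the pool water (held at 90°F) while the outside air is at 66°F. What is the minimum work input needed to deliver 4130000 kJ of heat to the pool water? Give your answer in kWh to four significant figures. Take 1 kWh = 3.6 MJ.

In absolute terms T_C = 292.04 K and T_H = 305.37 K, so ΔT = 13.33 K.
The reversible limit is COP_HP = T_H/ΔT = 22.90, so W_min = Q_H/COP = Q_H·ΔT/T_H.
W_min = 4130000 × 13.33/305.37 = 180300 kJ = 50.09 kWh.

50.09 kWh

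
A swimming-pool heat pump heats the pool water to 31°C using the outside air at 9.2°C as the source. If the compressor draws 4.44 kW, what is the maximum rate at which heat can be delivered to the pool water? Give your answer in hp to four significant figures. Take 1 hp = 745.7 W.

83.07 hp

In absolute terms T_C = 282.35 K and T_H = 304.15 K, so ΔT = 21.80 K.
COP_Carnot = T_H/ΔT = 304.15/21.80 = 13.95.
Q̇_max = COP_Carnot × Ẇ = 13.95 × 4.440 kW = 61.95 kW = 83.07 hp.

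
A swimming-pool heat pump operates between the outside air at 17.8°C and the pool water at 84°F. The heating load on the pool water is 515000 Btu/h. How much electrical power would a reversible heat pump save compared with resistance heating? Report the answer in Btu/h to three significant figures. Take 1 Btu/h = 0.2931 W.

In absolute terms T_C = 290.95 K and T_H = 302.04 K, so ΔT = 11.09 K.
COP_Carnot = T_H/ΔT = 302.04/11.09 = 27.24.
Resistance heating needs Ẇ_res = Q̇_H = 515000 Btu/h; the reversible heat pump needs only Ẇ_hp = Q̇_H/COP = 18910 Btu/h.
Saving = 515000 − 18910 = 496100 Btu/h.

496000 Btu/h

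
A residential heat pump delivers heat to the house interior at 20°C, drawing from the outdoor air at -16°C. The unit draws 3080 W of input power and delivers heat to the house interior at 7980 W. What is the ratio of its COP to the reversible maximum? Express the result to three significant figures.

COP_actual = Q̇_H/Ẇ = 7980/3080 = 2.591.
In absolute terms T_C = 257.15 K and T_H = 293.15 K, so ΔT = 36.00 K.
COP_Carnot = T_H/ΔT = 293.15/36.00 = 8.143.
η_II = COP_actual/COP_Carnot = 2.591/8.143 = 0.3182.

0.318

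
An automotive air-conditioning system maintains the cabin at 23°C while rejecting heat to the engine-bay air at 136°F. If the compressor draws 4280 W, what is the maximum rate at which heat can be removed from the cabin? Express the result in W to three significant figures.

In absolute terms T_C = 296.15 K and T_H = 330.93 K, so ΔT = 34.78 K.
COP_Carnot = T_C/ΔT = 296.15/34.78 = 8.515.
Q̇_max = COP_Carnot × Ẇ = 8.515 × 4280 W = 36450 W.

36400 W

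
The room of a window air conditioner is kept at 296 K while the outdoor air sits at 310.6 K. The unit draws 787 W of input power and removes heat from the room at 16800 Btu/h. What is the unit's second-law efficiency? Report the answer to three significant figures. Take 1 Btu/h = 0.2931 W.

Converting, Q̇_C = 16800 Btu/h = 4924 W, so COP_actual = Q̇_C/Ẇ = 4924/787.0 = 6.257.
The reservoir spacing is ΔT = 310.6 − 296 = 14.60 K.
COP_Carnot = T_C/ΔT = 296.00/14.60 = 20.27.
η_II = COP_actual/COP_Carnot = 6.257/20.27 = 0.3086.

0.309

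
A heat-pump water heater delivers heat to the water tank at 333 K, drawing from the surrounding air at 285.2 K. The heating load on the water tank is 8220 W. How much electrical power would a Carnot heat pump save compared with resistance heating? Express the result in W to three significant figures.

The reservoir spacing is ΔT = 333 − 285.2 = 47.80 K.
COP_Carnot = T_H/ΔT = 333.00/47.80 = 6.967.
Resistance heating needs Ẇ_res = Q̇_H = 8220 W; the reversible heat pump needs only Ẇ_hp = Q̇_H/COP = 1180 W.
Saving = 8220 − 1180 = 7040 W.

7040 W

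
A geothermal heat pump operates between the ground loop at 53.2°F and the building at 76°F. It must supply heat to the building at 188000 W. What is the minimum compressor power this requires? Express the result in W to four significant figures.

8002 W

In absolute terms T_C = 284.93 K and T_H = 297.59 K, so ΔT = 12.67 K.
COP_Carnot = T_H/ΔT = 297.59/12.67 = 23.49.
Ẇ_min = Q̇/COP_Carnot = 188000/23.49 = 8002 W.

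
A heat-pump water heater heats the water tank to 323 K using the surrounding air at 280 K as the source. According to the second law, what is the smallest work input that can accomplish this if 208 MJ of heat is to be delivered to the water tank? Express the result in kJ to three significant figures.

27700 kJ

The reservoir spacing is ΔT = 323 − 280 = 43.00 K.
The reversible limit is COP_HP = T_H/ΔT = 7.512, so W_min = Q_H/COP = Q_H·ΔT/T_H.
W_min = 208.0 × 43.00/323.00 = 27.69 MJ = 27690 kJ.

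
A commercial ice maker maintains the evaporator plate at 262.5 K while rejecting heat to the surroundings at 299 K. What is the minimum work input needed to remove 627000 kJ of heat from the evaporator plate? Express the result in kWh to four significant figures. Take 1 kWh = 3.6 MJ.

24.22 kWh

The reservoir spacing is ΔT = 299 − 262.5 = 36.50 K.
The reversible limit is COP_R = T_C/ΔT = 7.192, so W_min = Q_C/COP = Q_C·ΔT/T_C.
W_min = 627000 × 36.50/262.50 = 87180 kJ = 24.22 kWh.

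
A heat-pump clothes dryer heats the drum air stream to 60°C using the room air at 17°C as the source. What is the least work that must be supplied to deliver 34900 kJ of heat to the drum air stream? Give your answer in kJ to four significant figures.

In absolute terms T_C = 290.15 K and T_H = 333.15 K, so ΔT = 43.00 K.
The reversible limit is COP_HP = T_H/ΔT = 7.748, so W_min = Q_H/COP = Q_H·ΔT/T_H.
W_min = 34900 × 43.00/333.15 = 4505 kJ.

4505 kJ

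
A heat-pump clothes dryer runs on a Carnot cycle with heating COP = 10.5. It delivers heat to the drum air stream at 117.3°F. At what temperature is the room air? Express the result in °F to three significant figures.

COP_HP = T_H/(T_H − T_C) gives T_H − T_C = T_H/COP.
With T_H = 320.54 K, T_C = 320.54 × (1 − 1/10.5) = 290.01 K.
Converting, 290.01 K = 62.35°F.

62.4 °F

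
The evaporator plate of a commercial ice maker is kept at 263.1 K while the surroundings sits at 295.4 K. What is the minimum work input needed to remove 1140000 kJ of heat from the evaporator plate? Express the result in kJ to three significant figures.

140000 kJ

The reservoir spacing is ΔT = 295.4 − 263.1 = 32.30 K.
The reversible limit is COP_R = T_C/ΔT = 8.146, so W_min = Q_C/COP = Q_C·ΔT/T_C.
W_min = 1140000 × 32.30/263.10 = 140000 kJ.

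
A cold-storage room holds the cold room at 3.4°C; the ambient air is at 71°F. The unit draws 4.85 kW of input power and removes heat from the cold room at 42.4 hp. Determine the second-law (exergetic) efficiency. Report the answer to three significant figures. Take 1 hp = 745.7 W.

Converting, Q̇_C = 42.40 hp = 31.62 kW, so COP_actual = Q̇_C/Ẇ = 31.62/4.850 = 6.519.
In absolute terms T_C = 276.55 K and T_H = 294.82 K, so ΔT = 18.27 K.
COP_Carnot = T_C/ΔT = 276.55/18.27 = 15.14.
η_II = COP_actual/COP_Carnot = 6.519/15.14 = 0.4306.

0.431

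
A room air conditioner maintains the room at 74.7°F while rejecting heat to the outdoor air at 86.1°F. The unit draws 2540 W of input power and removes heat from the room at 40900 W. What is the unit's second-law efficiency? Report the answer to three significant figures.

COP_actual = Q̇_C/Ẇ = 40900/2540 = 16.10.
In absolute terms T_C = 296.87 K and T_H = 303.21 K, so ΔT = 6.333 K.
COP_Carnot = T_C/ΔT = 296.87/6.333 = 46.87.
η_II = COP_actual/COP_Carnot = 16.10/46.87 = 0.3435.

0.344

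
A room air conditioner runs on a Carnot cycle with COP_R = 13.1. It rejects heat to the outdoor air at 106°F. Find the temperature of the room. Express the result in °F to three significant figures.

65.9 °F

For a Carnot refrigerator COP_R = T_C/(T_H − T_C), so T_C = COP·T_H/(1 + COP).
With T_H = 314.26 K, T_C = 13.1 × 314.26/14.10 = 291.97 K.
Converting, 291.97 K = 65.88°F.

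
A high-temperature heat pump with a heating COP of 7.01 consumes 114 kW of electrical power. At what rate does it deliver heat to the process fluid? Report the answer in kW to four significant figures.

799.1 kW

Q̇_H = COP_HP × Ẇ = 7.01 × 114.0 = 799.1 kW.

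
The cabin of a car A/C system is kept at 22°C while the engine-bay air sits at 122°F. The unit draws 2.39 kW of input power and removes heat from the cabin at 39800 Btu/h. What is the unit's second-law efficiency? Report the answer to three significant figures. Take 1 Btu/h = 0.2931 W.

0.463

Converting, Q̇_C = 39800 Btu/h = 11.67 kW, so COP_actual = Q̇_C/Ẇ = 11.67/2.390 = 4.881.
In absolute terms T_C = 295.15 K and T_H = 323.15 K, so ΔT = 28.00 K.
COP_Carnot = T_C/ΔT = 295.15/28.00 = 10.54.
η_II = COP_actual/COP_Carnot = 4.881/10.54 = 0.4630.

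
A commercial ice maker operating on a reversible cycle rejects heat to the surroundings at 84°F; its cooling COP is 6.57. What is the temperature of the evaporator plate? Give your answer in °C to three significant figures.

For a Carnot refrigerator COP_R = T_C/(T_H − T_C), so T_C = COP·T_H/(1 + COP).
With T_H = 302.04 K, T_C = 6.57 × 302.04/7.570 = 262.14 K.
Converting, 262.14 K = -11.01°C.

-11.0 °C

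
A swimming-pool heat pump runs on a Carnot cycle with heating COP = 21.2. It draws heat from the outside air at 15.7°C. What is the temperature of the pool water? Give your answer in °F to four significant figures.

86.00 °F

COP_HP = T_H/(T_H − T_C) rearranges to T_H = COP·T_C/(COP − 1).
With T_C = 288.85 K, T_H = 21.2 × 288.85/20.20 = 303.15 K.
Converting, 303.15 K = 86.00°F.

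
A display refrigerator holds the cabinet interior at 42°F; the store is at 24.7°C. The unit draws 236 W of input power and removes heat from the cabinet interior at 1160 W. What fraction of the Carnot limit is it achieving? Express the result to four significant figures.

COP_actual = Q̇_C/Ẇ = 1160/236.0 = 4.915.
In absolute terms T_C = 278.71 K and T_H = 297.85 K, so ΔT = 19.14 K.
COP_Carnot = T_C/ΔT = 278.71/19.14 = 14.56.
η_II = COP_actual/COP_Carnot = 4.915/14.56 = 0.3376.

0.3376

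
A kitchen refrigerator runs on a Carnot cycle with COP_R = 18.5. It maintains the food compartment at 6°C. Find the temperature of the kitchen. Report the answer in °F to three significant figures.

70.0 °F

COP_R = T_C/(T_H − T_C) gives T_H − T_C = T_C/COP.
With T_C = 279.15 K, T_H = 279.15 × (1 + 1/18.5) = 294.24 K.
Converting, 294.24 K = 69.96°F.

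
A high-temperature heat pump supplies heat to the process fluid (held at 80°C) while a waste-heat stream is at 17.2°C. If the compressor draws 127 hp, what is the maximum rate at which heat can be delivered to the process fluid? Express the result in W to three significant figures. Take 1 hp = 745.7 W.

533000 W

In absolute terms T_C = 290.35 K and T_H = 353.15 K, so ΔT = 62.80 K.
COP_Carnot = T_H/ΔT = 353.15/62.80 = 5.623.
Q̇_max = COP_Carnot × Ẇ = 5.623 × 127.0 hp = 714.2 hp = 532600 W.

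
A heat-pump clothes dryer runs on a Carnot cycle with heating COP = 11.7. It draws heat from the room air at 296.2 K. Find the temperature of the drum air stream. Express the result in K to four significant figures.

323.9 K

COP_HP = T_H/(T_H − T_C) rearranges to T_H = COP·T_C/(COP − 1).
With T_C = 296.20 K, T_H = 11.7 × 296.20/10.70 = 323.88 K.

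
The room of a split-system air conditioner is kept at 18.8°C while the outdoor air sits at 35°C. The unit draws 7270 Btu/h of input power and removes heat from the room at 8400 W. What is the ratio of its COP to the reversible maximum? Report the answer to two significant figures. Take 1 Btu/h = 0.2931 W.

0.22

Converting, Q̇_C = 8400 W = 28660 Btu/h, so COP_actual = Q̇_C/Ẇ = 28660/7270 = 3.942.
In absolute terms T_C = 291.95 K and T_H = 308.15 K, so ΔT = 16.20 K.
COP_Carnot = T_C/ΔT = 291.95/16.20 = 18.02.
η_II = COP_actual/COP_Carnot = 3.942/18.02 = 0.2187.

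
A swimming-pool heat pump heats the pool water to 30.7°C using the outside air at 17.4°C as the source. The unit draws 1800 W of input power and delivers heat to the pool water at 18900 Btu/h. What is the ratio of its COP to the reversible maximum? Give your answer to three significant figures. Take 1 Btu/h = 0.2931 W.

Converting, Q̇_H = 18900 Btu/h = 5540 W, so COP_actual = Q̇_H/Ẇ = 5540/1800 = 3.078.
In absolute terms T_C = 290.55 K and T_H = 303.85 K, so ΔT = 13.30 K.
COP_Carnot = T_H/ΔT = 303.85/13.30 = 22.85.
η_II = COP_actual/COP_Carnot = 3.078/22.85 = 0.1347.

0.135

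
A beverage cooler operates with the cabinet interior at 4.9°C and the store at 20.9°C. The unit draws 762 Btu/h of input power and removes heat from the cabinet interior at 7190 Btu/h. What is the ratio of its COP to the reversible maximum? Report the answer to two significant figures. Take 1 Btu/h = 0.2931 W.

COP_actual = Q̇_C/Ẇ = 7190/762.0 = 9.436.
In absolute terms T_C = 278.05 K and T_H = 294.05 K, so ΔT = 16.00 K.
COP_Carnot = T_C/ΔT = 278.05/16.00 = 17.38.
η_II = COP_actual/COP_Carnot = 9.436/17.38 = 0.5430.

0.54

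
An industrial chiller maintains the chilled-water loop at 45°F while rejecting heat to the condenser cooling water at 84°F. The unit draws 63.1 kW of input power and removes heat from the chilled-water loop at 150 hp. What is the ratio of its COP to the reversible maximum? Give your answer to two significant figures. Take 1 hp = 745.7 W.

Converting, Q̇_C = 150.0 hp = 111.9 kW, so COP_actual = Q̇_C/Ẇ = 111.9/63.10 = 1.773.
In absolute terms T_C = 280.37 K and T_H = 302.04 K, so ΔT = 21.67 K.
COP_Carnot = T_C/ΔT = 280.37/21.67 = 12.94.
η_II = COP_actual/COP_Carnot = 1.773/12.94 = 0.1370.

0.14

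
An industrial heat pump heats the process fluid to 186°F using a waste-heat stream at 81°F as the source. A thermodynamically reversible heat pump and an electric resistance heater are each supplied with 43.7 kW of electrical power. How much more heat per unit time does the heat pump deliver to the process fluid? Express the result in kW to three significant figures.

In absolute terms T_C = 300.37 K and T_H = 358.71 K, so ΔT = 58.33 K.
COP_Carnot = T_H/ΔT = 358.71/58.33 = 6.149.
The heat pump delivers Q̇_H = COP × Ẇ = 268.7 kW; the resistance heater delivers Ẇ = 43.70 kW.
Extra = (COP − 1)·Ẇ = 225.0 kW.

225 kW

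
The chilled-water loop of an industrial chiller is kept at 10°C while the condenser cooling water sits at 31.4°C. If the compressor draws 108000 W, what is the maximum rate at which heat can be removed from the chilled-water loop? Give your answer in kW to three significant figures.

1430 kW

In absolute terms T_C = 283.15 K and T_H = 304.55 K, so ΔT = 21.40 K.
COP_Carnot = T_C/ΔT = 283.15/21.40 = 13.23.
Q̇_max = COP_Carnot × Ẇ = 13.23 × 108000 W = 1429000 W = 1429 kW.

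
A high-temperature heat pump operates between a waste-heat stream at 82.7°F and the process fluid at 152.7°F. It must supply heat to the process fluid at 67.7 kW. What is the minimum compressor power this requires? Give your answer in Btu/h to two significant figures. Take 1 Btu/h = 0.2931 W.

26000 Btu/h

In absolute terms T_C = 301.32 K and T_H = 340.21 K, so ΔT = 38.89 K.
COP_Carnot = T_H/ΔT = 340.21/38.89 = 8.748.
Ẇ_min = Q̇/COP_Carnot = 67.70/8.748 = 7.739 kW = 26400 Btu/h.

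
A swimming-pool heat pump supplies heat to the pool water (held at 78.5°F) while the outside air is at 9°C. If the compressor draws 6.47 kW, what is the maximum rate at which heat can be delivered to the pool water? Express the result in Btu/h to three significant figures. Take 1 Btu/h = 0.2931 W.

In absolute terms T_C = 282.15 K and T_H = 298.98 K, so ΔT = 16.83 K.
COP_Carnot = T_H/ΔT = 298.98/16.83 = 17.76.
Q̇_max = COP_Carnot × Ẇ = 17.76 × 6.470 kW = 114.9 kW = 392100 Btu/h.

392000 Btu/h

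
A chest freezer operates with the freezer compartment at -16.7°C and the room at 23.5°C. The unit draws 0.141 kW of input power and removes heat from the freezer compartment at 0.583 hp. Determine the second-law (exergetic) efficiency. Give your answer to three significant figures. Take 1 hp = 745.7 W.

Converting, Q̇_C = 0.5830 hp = 0.4347 kW, so COP_actual = Q̇_C/Ẇ = 0.4347/0.1410 = 3.083.
In absolute terms T_C = 256.45 K and T_H = 296.65 K, so ΔT = 40.20 K.
COP_Carnot = T_C/ΔT = 256.45/40.20 = 6.379.
η_II = COP_actual/COP_Carnot = 3.083/6.379 = 0.4833.

0.483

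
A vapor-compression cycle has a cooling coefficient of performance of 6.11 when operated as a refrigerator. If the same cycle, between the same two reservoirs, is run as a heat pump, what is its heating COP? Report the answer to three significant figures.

The first law on one cycle gives Q_H = Q_C + W, so Q_H/W = Q_C/W + 1.
COP_HP = COP_R + 1 = 6.11 + 1 = 7.11.

7.11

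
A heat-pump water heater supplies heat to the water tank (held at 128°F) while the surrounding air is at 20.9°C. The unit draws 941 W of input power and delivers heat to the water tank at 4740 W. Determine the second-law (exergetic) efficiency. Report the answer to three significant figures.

0.500

COP_actual = Q̇_H/Ẇ = 4740/941.0 = 5.037.
In absolute terms T_C = 294.05 K and T_H = 326.48 K, so ΔT = 32.43 K.
COP_Carnot = T_H/ΔT = 326.48/32.43 = 10.07.
η_II = COP_actual/COP_Carnot = 5.037/10.07 = 0.5004.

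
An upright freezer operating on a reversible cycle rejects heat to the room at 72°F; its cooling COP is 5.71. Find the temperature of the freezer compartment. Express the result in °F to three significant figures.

For a Carnot refrigerator COP_R = T_C/(T_H − T_C), so T_C = COP·T_H/(1 + COP).
With T_H = 295.37 K, T_C = 5.71 × 295.37/6.710 = 251.35 K.
Converting, 251.35 K = -7.24°F.

-7.24 °F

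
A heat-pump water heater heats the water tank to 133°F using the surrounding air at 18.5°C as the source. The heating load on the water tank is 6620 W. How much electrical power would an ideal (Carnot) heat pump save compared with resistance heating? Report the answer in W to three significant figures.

In absolute terms T_C = 291.65 K and T_H = 329.26 K, so ΔT = 37.61 K.
COP_Carnot = T_H/ΔT = 329.26/37.61 = 8.754.
Resistance heating needs Ẇ_res = Q̇_H = 6620 W; the reversible heat pump needs only Ẇ_hp = Q̇_H/COP = 756.2 W.
Saving = 6620 − 756.2 = 5864 W.

5860 W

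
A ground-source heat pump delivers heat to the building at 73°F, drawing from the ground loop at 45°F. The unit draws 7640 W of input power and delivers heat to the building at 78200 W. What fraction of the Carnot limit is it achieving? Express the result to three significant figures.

COP_actual = Q̇_H/Ẇ = 78200/7640 = 10.24.
In absolute terms T_C = 280.37 K and T_H = 295.93 K, so ΔT = 15.56 K.
COP_Carnot = T_H/ΔT = 295.93/15.56 = 19.02.
η_II = COP_actual/COP_Carnot = 10.24/19.02 = 0.5380.

0.538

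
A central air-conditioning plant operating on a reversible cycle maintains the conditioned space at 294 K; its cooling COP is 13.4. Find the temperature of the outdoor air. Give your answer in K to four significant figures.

COP_R = T_C/(T_H − T_C) gives T_H − T_C = T_C/COP.
With T_C = 294.00 K, T_H = 294.00 × (1 + 1/13.4) = 315.94 K.

315.9 K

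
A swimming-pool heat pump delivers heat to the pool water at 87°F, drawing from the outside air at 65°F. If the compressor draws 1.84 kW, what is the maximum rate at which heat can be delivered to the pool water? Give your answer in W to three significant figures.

In absolute terms T_C = 291.48 K and T_H = 303.71 K, so ΔT = 12.22 K.
COP_Carnot = T_H/ΔT = 303.71/12.22 = 24.85.
Q̇_max = COP_Carnot × Ẇ = 24.85 × 1.840 kW = 45.72 kW = 45720 W.

45700 W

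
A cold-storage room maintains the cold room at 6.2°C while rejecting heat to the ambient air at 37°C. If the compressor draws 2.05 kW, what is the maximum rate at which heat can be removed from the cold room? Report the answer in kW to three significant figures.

In absolute terms T_C = 279.35 K and T_H = 310.15 K, so ΔT = 30.80 K.
COP_Carnot = T_C/ΔT = 279.35/30.80 = 9.070.
Q̇_max = COP_Carnot × Ẇ = 9.070 × 2.050 kW = 18.59 kW.

18.6 kW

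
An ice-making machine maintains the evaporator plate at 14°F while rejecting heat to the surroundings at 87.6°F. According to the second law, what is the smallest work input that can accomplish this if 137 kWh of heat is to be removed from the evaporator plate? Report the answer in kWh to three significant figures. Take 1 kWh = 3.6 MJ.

21.3 kWh

In absolute terms T_C = 263.15 K and T_H = 304.04 K, so ΔT = 40.89 K.
The reversible limit is COP_R = T_C/ΔT = 6.436, so W_min = Q_C/COP = Q_C·ΔT/T_C.
W_min = 137.0 × 40.89/263.15 = 21.29 kWh.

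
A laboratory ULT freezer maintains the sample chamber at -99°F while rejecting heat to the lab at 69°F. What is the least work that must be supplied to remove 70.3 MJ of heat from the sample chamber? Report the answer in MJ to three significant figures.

In absolute terms T_C = 200.37 K and T_H = 293.71 K, so ΔT = 93.33 K.
The reversible limit is COP_R = T_C/ΔT = 2.147, so W_min = Q_C/COP = Q_C·ΔT/T_C.
W_min = 70.30 × 93.33/200.37 = 32.75 MJ.

32.7 MJ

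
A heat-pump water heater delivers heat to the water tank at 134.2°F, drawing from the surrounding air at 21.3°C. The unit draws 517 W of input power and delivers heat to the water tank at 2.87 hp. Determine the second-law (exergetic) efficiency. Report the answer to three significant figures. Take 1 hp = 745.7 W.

Converting, Q̇_H = 2.870 hp = 2140 W, so COP_actual = Q̇_H/Ẇ = 2140/517.0 = 4.140.
In absolute terms T_C = 294.45 K and T_H = 329.93 K, so ΔT = 35.48 K.
COP_Carnot = T_H/ΔT = 329.93/35.48 = 9.300.
η_II = COP_actual/COP_Carnot = 4.140/9.300 = 0.4451.

0.445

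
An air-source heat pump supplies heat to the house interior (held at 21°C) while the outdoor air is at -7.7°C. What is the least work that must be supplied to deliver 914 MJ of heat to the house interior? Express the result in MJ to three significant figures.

89.2 MJ

In absolute terms T_C = 265.45 K and T_H = 294.15 K, so ΔT = 28.70 K.
The reversible limit is COP_HP = T_H/ΔT = 10.25, so W_min = Q_H/COP = Q_H·ΔT/T_H.
W_min = 914.0 × 28.70/294.15 = 89.18 MJ.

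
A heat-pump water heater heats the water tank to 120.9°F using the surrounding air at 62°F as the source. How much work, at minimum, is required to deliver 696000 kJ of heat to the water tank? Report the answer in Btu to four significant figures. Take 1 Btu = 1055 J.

66930 Btu

In absolute terms T_C = 289.82 K and T_H = 322.54 K, so ΔT = 32.72 K.
The reversible limit is COP_HP = T_H/ΔT = 9.857, so W_min = Q_H/COP = Q_H·ΔT/T_H.
W_min = 696000 × 32.72/322.54 = 70610 kJ = 66930 Btu.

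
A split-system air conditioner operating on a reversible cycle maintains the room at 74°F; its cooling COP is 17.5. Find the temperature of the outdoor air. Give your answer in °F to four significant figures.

104.5 °F

COP_R = T_C/(T_H − T_C) gives T_H − T_C = T_C/COP.
With T_C = 296.48 K, T_H = 296.48 × (1 + 1/17.5) = 313.43 K.
Converting, 313.43 K = 104.50°F.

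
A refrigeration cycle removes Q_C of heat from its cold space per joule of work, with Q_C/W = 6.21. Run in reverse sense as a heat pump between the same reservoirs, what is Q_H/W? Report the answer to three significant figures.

The first law on one cycle gives Q_H = Q_C + W, so Q_H/W = Q_C/W + 1.
COP_HP = COP_R + 1 = 6.21 + 1 = 7.21.

7.21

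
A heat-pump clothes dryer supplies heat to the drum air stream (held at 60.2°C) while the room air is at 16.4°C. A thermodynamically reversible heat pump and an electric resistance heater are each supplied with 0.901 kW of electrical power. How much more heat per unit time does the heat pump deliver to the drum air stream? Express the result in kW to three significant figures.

In absolute terms T_C = 289.55 K and T_H = 333.35 K, so ΔT = 43.80 K.
COP_Carnot = T_H/ΔT = 333.35/43.80 = 7.611.
The heat pump delivers Q̇_H = COP × Ẇ = 6.857 kW; the resistance heater delivers Ẇ = 0.9010 kW.
Extra = (COP − 1)·Ẇ = 5.956 kW.

5.96 kW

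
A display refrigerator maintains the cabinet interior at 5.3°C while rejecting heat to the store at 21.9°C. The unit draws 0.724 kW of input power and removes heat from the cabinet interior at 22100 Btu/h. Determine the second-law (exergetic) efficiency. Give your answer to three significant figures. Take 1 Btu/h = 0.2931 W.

0.533

Converting, Q̇_C = 22100 Btu/h = 6.478 kW, so COP_actual = Q̇_C/Ẇ = 6.478/0.7240 = 8.947.
In absolute terms T_C = 278.45 K and T_H = 295.05 K, so ΔT = 16.60 K.
COP_Carnot = T_C/ΔT = 278.45/16.60 = 16.77.
η_II = COP_actual/COP_Carnot = 8.947/16.77 = 0.5334.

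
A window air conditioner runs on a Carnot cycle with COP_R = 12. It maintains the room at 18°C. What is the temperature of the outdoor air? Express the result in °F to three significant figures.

108 °F

COP_R = T_C/(T_H − T_C) gives T_H − T_C = T_C/COP.
With T_C = 291.15 K, T_H = 291.15 × (1 + 1/12) = 315.41 K.
Converting, 315.41 K = 108.07°F.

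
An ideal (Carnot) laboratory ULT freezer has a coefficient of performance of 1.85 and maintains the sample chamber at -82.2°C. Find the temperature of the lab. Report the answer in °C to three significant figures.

COP_R = T_C/(T_H − T_C) gives T_H − T_C = T_C/COP.
With T_C = 190.95 K, T_H = 190.95 × (1 + 1/1.85) = 294.17 K.
Converting, 294.17 K = 21.02°C.

21.0 °C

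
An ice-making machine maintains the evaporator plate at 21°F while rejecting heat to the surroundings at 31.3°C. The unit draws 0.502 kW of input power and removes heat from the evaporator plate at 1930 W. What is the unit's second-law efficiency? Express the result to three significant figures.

0.539

Converting, Q̇_C = 1930 W = 1.930 kW, so COP_actual = Q̇_C/Ẇ = 1.930/0.5020 = 3.845.
In absolute terms T_C = 267.04 K and T_H = 304.45 K, so ΔT = 37.41 K.
COP_Carnot = T_C/ΔT = 267.04/37.41 = 7.138.
η_II = COP_actual/COP_Carnot = 3.845/7.138 = 0.5386.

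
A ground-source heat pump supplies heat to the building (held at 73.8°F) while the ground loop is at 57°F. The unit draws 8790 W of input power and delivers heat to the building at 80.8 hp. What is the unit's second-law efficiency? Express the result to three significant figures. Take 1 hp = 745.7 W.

0.216

Converting, Q̇_H = 80.80 hp = 60250 W, so COP_actual = Q̇_H/Ẇ = 60250/8790 = 6.855.
In absolute terms T_C = 287.04 K and T_H = 296.37 K, so ΔT = 9.333 K.
COP_Carnot = T_H/ΔT = 296.37/9.333 = 31.75.
η_II = COP_actual/COP_Carnot = 6.855/31.75 = 0.2159.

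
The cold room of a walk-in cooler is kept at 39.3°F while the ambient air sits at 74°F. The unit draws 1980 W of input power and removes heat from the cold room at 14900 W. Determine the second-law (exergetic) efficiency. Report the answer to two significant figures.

0.52

COP_actual = Q̇_C/Ẇ = 14900/1980 = 7.525.
In absolute terms T_C = 277.21 K and T_H = 296.48 K, so ΔT = 19.28 K.
COP_Carnot = T_C/ΔT = 277.21/19.28 = 14.38.
η_II = COP_actual/COP_Carnot = 7.525/14.38 = 0.5233.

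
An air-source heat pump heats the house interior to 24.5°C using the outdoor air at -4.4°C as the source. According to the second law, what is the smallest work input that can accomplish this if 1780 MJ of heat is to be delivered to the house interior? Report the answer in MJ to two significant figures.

170 MJ

In absolute terms T_C = 268.75 K and T_H = 297.65 K, so ΔT = 28.90 K.
The reversible limit is COP_HP = T_H/ΔT = 10.30, so W_min = Q_H/COP = Q_H·ΔT/T_H.
W_min = 1780 × 28.90/297.65 = 172.8 MJ.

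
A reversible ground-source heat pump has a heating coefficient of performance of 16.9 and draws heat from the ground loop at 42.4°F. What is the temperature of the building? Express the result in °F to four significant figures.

73.98 °F

COP_HP = T_H/(T_H − T_C) rearranges to T_H = COP·T_C/(COP − 1).
With T_C = 278.93 K, T_H = 16.9 × 278.93/15.90 = 296.47 K.
Converting, 296.47 K = 73.98°F.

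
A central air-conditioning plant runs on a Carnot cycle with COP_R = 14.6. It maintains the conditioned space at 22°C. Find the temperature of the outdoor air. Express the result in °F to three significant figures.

108 °F

COP_R = T_C/(T_H − T_C) gives T_H − T_C = T_C/COP.
With T_C = 295.15 K, T_H = 295.15 × (1 + 1/14.6) = 315.37 K.
Converting, 315.37 K = 107.99°F.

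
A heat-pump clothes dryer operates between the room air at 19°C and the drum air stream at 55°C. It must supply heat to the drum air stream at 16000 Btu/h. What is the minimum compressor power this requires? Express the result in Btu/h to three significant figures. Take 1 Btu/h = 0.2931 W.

In absolute terms T_C = 292.15 K and T_H = 328.15 K, so ΔT = 36.00 K.
COP_Carnot = T_H/ΔT = 328.15/36.00 = 9.115.
Ẇ_min = Q̇/COP_Carnot = 16000/9.115 = 1755 Btu/h.

1760 Btu/h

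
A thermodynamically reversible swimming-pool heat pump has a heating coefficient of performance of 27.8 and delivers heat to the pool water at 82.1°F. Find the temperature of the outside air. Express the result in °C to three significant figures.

COP_HP = T_H/(T_H − T_C) gives T_H − T_C = T_H/COP.
With T_H = 300.98 K, T_C = 300.98 × (1 − 1/27.8) = 290.16 K.
Converting, 290.16 K = 17.01°C.

17.0 °C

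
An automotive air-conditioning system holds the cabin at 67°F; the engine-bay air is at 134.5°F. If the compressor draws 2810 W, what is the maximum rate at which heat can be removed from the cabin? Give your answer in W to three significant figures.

In absolute terms T_C = 292.59 K and T_H = 330.09 K, so ΔT = 37.50 K.
COP_Carnot = T_C/ΔT = 292.59/37.50 = 7.803.
Q̇_max = COP_Carnot × Ẇ = 7.803 × 2810 W = 21930 W.

21900 W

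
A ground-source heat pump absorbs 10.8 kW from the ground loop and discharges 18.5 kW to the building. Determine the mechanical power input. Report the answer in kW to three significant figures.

For a cyclic device the first law requires Q̇_H = Q̇_C + Ẇ.
Ẇ = Q̇_H − Q̇_C = 7.700 kW.

7.70 kW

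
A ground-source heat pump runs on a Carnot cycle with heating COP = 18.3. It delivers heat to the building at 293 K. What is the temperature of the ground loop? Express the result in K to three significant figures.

277 K

COP_HP = T_H/(T_H − T_C) gives T_H − T_C = T_H/COP.
With T_H = 293.00 K, T_C = 293.00 × (1 − 1/18.3) = 276.99 K.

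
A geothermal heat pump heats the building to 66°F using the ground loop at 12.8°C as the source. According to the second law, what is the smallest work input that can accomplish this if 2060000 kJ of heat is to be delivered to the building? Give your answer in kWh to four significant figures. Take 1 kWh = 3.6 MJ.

In absolute terms T_C = 285.95 K and T_H = 292.04 K, so ΔT = 6.089 K.
The reversible limit is COP_HP = T_H/ΔT = 47.96, so W_min = Q_H/COP = Q_H·ΔT/T_H.
W_min = 2060000 × 6.089/292.04 = 42950 kJ = 11.93 kWh.

11.93 kWh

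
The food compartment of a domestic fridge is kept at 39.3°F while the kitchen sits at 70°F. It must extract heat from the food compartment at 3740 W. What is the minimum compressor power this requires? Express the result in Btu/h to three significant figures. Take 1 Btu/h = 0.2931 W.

In absolute terms T_C = 277.21 K and T_H = 294.26 K, so ΔT = 17.06 K.
COP_Carnot = T_C/ΔT = 277.21/17.06 = 16.25.
Ẇ_min = Q̇/COP_Carnot = 3740/16.25 = 230.1 W = 785.1 Btu/h.

785 Btu/h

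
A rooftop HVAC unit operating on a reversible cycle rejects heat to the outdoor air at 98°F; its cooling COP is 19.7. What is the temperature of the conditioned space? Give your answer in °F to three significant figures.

71.1 °F

For a Carnot refrigerator COP_R = T_C/(T_H − T_C), so T_C = COP·T_H/(1 + COP).
With T_H = 309.82 K, T_C = 19.7 × 309.82/20.70 = 294.85 K.
Converting, 294.85 K = 71.06°F.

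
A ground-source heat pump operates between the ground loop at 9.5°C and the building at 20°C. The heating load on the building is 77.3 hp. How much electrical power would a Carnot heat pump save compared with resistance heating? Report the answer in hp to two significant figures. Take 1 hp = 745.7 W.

In absolute terms T_C = 282.65 K and T_H = 293.15 K, so ΔT = 10.50 K.
COP_Carnot = T_H/ΔT = 293.15/10.50 = 27.92.
Resistance heating needs Ẇ_res = Q̇_H = 77.30 hp; the reversible heat pump needs only Ẇ_hp = Q̇_H/COP = 2.769 hp.
Saving = 77.30 − 2.769 = 74.53 hp.

75 hp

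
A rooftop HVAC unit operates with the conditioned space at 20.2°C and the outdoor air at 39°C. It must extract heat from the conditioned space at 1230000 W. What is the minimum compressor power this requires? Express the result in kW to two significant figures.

79 kW

In absolute terms T_C = 293.35 K and T_H = 312.15 K, so ΔT = 18.80 K.
COP_Carnot = T_C/ΔT = 293.35/18.80 = 15.60.
Ẇ_min = Q̇/COP_Carnot = 1230000/15.60 = 78830 W = 78.83 kW.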